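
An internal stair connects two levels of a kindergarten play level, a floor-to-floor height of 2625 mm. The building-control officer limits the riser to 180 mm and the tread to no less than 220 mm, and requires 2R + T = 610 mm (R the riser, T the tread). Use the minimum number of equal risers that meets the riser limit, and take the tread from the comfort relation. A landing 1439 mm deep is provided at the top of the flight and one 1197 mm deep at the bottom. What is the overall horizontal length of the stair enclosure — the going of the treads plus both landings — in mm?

2625 / 180 = 14.58, so 15 risers are needed.
Riser R = 2625 / 15 = 175 mm, within the 180 mm limit.
From 2R + T = 610: T = 610 − 350 = 260 mm.
15 risers give 14 treads; going = 14 × 260 = 3640 mm.
Add landings: 3640 + 1439 + 1197 = 6276 mm.

6276 mm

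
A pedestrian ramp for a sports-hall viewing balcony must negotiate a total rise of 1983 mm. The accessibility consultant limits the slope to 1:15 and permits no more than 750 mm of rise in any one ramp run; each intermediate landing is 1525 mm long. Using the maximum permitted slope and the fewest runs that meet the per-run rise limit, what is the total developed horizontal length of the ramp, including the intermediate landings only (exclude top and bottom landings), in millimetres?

1983 / 750 = 2.64, so 3 ramp runs are needed. That means 2 intermediate landings.
Ramp run (horizontal) at 1:15: 1983 × 15 = 29745 mm.
Intermediate landings: 2 × 1525 = 3050 mm.
Total developed length = 29745 + 3050 = 32795 mm.

32795 mm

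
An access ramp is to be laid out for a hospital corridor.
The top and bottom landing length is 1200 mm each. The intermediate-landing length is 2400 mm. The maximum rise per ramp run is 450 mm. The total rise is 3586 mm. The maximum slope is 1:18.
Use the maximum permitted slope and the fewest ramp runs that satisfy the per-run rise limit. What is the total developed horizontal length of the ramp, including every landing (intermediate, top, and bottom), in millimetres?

83748 mm

⌈3586/450⌉ = 8 ramp runs. That means 7 intermediate landings.
Horizontal run for 3586 mm of rise at 1:18 is 3586 × 18 = 64548 mm.
Intermediate landings: 7 × 2400 = 16800 mm.
Top and bottom landings: 2 × 1200 = 2400 mm.
Total = 64548 + 16800 + 2400 = 83748 mm.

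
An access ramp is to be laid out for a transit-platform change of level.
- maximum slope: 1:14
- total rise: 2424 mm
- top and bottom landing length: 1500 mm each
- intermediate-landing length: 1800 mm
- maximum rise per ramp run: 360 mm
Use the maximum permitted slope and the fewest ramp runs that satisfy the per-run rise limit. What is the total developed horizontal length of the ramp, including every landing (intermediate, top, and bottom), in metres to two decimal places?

2424 / 360 = 6.73, so 7 ramp runs are needed. That means 6 intermediate landings.
Ramp run (horizontal) at 1:14: 2424 × 14 = 33936 mm.
6 intermediate landings contribute 6 × 1800 = 10800 mm.
Top and bottom landings: 2 × 1500 = 3000 mm.
Total = 33936 + 10800 + 3000 = 47736 mm.
= 47.74 m.

47.74 m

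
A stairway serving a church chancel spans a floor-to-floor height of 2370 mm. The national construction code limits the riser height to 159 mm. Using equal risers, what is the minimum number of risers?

15 risers

At most 159 each: 2370/159 = 14.91, giving 15 risers.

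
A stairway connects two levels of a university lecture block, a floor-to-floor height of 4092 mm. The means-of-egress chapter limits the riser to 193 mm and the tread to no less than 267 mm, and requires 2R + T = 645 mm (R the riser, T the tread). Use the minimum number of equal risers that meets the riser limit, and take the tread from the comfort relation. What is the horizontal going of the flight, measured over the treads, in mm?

5733 mm

4092 / 193 = 21.20, so 22 risers are needed.
Riser R = 4092 / 22 = 186 mm, within the 193 mm limit.
From 2R + T = 645: T = 645 − 372 = 273 mm.
Going = (22 − 1) × 273 = 5733 mm.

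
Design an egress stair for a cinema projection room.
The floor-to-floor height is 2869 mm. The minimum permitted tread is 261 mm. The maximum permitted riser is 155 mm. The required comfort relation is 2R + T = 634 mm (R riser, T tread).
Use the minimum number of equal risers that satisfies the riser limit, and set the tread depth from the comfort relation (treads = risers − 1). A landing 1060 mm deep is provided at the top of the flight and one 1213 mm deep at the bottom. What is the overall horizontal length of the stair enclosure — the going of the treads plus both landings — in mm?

8249 mm

2869 / 155 = 18.51, so 19 risers are needed.
R = 2869 ÷ 19 = 151 mm.
T = 634 − 2·151 = 332 mm, which satisfies the 261 mm minimum.
19 risers give 18 treads; going = 18 × 332 = 5976 mm.
Enclosure = 5976 + 1060 + 1213 = 8249 mm.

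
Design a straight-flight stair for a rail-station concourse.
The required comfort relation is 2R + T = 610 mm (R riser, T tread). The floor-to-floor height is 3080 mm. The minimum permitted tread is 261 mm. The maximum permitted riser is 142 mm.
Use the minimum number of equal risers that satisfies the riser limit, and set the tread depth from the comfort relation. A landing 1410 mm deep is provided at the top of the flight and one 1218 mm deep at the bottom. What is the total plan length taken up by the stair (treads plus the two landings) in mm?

9558 mm

3080 / 142 = 21.69, so 22 risers are needed.
R = 3080 ÷ 22 = 140 mm.
From 2R + T = 610: T = 610 − 280 = 330 mm.
Treads = 22 − 1 = 21; going = 21 × 330 = 6930 mm.
Add landings: 6930 + 1410 + 1218 = 9558 mm.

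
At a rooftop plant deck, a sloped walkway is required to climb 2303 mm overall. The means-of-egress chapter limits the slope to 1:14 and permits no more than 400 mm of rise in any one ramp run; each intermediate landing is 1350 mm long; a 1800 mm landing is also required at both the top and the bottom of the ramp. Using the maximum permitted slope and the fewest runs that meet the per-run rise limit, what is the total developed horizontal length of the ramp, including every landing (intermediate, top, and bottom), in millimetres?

2303 / 400 = 5.758 → round up to 6 ramp runs. That means 5 intermediate landings.
Ramp run (horizontal) at 1:14: 2303 × 14 = 32242 mm.
Intermediate landings: 5 × 1350 = 6750 mm.
Top and bottom landings: 2 × 1800 = 3600 mm.
Total = 32242 + 6750 + 3600 = 42592 mm.

42592 mm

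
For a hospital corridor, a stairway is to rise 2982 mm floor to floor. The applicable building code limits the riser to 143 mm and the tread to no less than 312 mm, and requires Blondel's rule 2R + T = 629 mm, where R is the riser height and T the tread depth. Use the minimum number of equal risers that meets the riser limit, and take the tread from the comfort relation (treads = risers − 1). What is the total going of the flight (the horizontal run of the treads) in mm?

2982 / 143 = 20.85, so 21 risers are needed.
R = 2982 ÷ 21 = 142 mm.
Tread T = 629 − 2 × 142 = 345 mm (≥ 312 mm).
Going = (21 − 1) × 345 = 6900 mm.

6900 mm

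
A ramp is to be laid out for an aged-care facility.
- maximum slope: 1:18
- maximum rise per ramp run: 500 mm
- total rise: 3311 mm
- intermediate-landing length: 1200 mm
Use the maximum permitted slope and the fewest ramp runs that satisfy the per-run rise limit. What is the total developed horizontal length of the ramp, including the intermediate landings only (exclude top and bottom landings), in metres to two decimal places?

3311 / 500 = 6.62, so 7 ramp runs are needed. That means 6 intermediate landings.
Horizontal run for 3311 mm of rise at 1:18 is 3311 × 18 = 59598 mm.
Intermediate landings: 6 × 1200 = 7200 mm.
Total developed length = 59598 + 7200 = 66798 mm.
= 66.80 m.

66.80 m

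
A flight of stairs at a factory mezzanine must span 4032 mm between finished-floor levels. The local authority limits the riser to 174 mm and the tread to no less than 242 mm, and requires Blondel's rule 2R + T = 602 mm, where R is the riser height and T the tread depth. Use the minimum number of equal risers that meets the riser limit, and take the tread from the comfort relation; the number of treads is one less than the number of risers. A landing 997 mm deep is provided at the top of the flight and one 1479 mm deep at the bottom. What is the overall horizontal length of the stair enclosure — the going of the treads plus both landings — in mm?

8594 mm

4032 / 174 = 23.172 → round up to 24 risers.
Riser R = 4032 / 24 = 168 mm, within the 174 mm limit.
From 2R + T = 602: T = 602 − 336 = 266 mm.
Going = (24 − 1) × 266 = 6118 mm.
Enclosure = 6118 + 997 + 1479 = 8594 mm.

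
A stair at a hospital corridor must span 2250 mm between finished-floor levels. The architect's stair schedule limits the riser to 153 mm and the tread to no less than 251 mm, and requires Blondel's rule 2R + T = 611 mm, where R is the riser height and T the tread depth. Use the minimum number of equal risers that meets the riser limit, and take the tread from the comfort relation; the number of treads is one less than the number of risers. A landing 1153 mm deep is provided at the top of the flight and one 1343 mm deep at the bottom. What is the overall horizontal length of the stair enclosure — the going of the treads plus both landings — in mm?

6850 mm

⌈2250/153⌉ = 15 risers.
Riser R = 2250 / 15 = 150 mm, within the 153 mm limit.
T = 611 − 2·150 = 311 mm, which satisfies the 251 mm minimum.
15 risers give 14 treads; going = 14 × 311 = 4354 mm.
Add landings: 4354 + 1153 + 1343 = 6850 mm.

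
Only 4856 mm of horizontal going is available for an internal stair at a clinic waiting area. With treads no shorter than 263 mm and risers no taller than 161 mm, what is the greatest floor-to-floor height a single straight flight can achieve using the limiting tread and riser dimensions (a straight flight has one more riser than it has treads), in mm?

3059 mm

4856 / 263 = 18.46, so 18 treads fit.
Risers = treads + 1 = 19.
Maximum height = 19 × 161 = 3059 mm.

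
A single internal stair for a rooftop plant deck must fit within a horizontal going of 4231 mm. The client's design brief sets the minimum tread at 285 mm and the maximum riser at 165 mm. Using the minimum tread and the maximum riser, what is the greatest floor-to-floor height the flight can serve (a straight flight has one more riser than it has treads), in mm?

2475 mm

4231 / 285 = 14.85, so 14 treads fit.
Risers = treads + 1 = 15.
Maximum height = 15 × 165 = 2475 mm.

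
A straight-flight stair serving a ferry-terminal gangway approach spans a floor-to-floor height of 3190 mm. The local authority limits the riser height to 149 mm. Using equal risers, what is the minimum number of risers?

3190 / 149 = 21.41, so 22 risers are needed.

22 risers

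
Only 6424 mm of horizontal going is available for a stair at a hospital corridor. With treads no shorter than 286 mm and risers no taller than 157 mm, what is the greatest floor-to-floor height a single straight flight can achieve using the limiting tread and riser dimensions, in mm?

6424 / 286 = 22.46, so 22 treads fit.
Risers = treads + 1 = 23.
Maximum height = 23 × 157 = 3611 mm.

3611 mm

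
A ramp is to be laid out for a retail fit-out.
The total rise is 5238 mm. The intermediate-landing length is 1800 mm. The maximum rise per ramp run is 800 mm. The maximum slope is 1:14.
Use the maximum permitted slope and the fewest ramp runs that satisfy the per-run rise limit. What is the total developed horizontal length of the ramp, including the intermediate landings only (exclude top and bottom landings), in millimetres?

84132 mm

⌈5238/800⌉ = 7 ramp runs. That means 6 intermediate landings.
Horizontal run for 5238 mm of rise at 1:14 is 5238 × 14 = 73332 mm.
6 intermediate landings contribute 6 × 1800 = 10800 mm.
Total developed length = 73332 + 10800 = 84132 mm.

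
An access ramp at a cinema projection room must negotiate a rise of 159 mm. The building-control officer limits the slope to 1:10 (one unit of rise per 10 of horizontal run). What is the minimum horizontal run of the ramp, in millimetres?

1590 mm

Run = rise × 10 = 159 × 10 = 1590 mm.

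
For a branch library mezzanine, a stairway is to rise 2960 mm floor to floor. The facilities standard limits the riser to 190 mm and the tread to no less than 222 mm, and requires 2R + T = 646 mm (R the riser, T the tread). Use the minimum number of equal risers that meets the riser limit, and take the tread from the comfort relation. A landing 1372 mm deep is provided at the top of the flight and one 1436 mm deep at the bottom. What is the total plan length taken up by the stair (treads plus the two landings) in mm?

6948 mm

2960 / 190 = 15.58, so 16 risers are needed.
R = 2960 ÷ 16 = 185 mm.
From 2R + T = 646: T = 646 − 370 = 276 mm.
Treads = 16 − 1 = 15; going = 15 × 276 = 4140 mm.
Add landings: 4140 + 1372 + 1436 = 6948 mm.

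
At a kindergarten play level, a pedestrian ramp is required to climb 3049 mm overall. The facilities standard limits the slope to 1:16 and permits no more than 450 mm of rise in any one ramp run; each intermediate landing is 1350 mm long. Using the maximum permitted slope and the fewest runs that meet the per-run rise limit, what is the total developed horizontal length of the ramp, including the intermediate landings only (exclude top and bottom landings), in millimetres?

56884 mm

⌈3049/450⌉ = 7 ramp runs. That means 6 intermediate landings.
Horizontal run for 3049 mm of rise at 1:16 is 3049 × 16 = 48784 mm.
6 intermediate landings contribute 6 × 1350 = 8100 mm.
Developed length = 48784 + 8100 = 56884 mm.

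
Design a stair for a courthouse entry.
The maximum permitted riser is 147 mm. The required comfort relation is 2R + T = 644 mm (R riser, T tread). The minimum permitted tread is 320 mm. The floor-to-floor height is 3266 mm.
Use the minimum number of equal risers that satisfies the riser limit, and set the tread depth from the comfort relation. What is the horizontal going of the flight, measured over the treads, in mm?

⌈3266/147⌉ = 23 risers.
Riser R = 3266 / 23 = 142 mm, within the 147 mm limit.
Tread T = 644 − 2 × 142 = 360 mm (≥ 320 mm).
Going = (23 − 1) × 360 = 7920 mm.

7920 mm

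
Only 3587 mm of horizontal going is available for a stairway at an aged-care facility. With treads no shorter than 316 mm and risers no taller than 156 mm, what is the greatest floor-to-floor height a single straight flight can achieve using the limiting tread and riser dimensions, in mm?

1872 mm

Treads that fit: ⌊3587 / 316⌋ = 11.
Risers = treads + 1 = 12.
Maximum height = 12 × 156 = 1872 mm.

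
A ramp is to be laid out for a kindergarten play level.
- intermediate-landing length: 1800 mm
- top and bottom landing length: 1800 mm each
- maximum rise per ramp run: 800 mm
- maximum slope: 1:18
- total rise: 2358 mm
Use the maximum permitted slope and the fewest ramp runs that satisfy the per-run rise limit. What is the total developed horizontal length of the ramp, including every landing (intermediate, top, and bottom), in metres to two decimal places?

2358 / 800 = 2.95, so 3 ramp runs are needed. That means 2 intermediate landings.
Ramp run (horizontal) at 1:18: 2358 × 18 = 42444 mm.
Intermediate landings: 2 × 1800 = 3600 mm.
Top and bottom landings: 2 × 1800 = 3600 mm.
Total = 42444 + 3600 + 3600 = 49644 mm.
= 49.64 m.

49.64 m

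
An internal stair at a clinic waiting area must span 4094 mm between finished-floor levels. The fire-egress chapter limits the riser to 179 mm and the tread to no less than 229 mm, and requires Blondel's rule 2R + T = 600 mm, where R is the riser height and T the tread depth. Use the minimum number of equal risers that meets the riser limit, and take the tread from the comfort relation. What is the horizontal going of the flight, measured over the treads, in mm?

5368 mm

4094 / 179 = 22.872 → round up to 23 risers.
R = 4094 ÷ 23 = 178 mm.
Tread T = 600 − 2 × 178 = 244 mm (≥ 229 mm).
23 risers give 22 treads; going = 22 × 244 = 5368 mm.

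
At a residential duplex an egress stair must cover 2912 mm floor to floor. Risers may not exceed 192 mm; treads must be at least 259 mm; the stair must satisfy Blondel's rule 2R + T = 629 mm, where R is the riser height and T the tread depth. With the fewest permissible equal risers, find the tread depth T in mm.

At most 192 each: 2912/192 = 15.17, giving 16 risers.
Riser R = 2912 / 16 = 182 mm, within the 192 mm limit.
From 2R + T = 629: T = 629 − 364 = 265 mm.

265 mm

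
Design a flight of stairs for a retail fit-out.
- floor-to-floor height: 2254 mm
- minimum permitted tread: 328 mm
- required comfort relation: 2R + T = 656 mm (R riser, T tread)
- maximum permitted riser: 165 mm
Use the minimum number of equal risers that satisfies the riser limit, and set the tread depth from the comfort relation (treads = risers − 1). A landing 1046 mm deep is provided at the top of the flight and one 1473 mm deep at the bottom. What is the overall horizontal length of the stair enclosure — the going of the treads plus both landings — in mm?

6861 mm

2254 / 165 = 13.661 → round up to 14 risers.
Each riser is 2254/14 = 161 mm (≤ 165 mm).
Tread T = 656 − 2 × 161 = 334 mm (≥ 328 mm).
Going = (14 − 1) × 334 = 4342 mm.
Add landings: 4342 + 1046 + 1473 = 6861 mm.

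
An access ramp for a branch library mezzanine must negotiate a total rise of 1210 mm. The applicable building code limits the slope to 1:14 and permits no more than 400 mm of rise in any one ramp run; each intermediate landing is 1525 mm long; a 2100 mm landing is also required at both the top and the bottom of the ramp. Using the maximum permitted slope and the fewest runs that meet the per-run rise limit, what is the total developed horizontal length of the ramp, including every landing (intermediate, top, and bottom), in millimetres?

25715 mm

At most 400 each: 1210/400 = 3.02, giving 4 ramp runs. That means 3 intermediate landings.
Ramp run (horizontal) at 1:14: 1210 × 14 = 16940 mm.
3 intermediate landings contribute 3 × 1525 = 4575 mm.
Top and bottom landings: 2 × 2100 = 4200 mm.
Total = 16940 + 4575 + 4200 = 25715 mm.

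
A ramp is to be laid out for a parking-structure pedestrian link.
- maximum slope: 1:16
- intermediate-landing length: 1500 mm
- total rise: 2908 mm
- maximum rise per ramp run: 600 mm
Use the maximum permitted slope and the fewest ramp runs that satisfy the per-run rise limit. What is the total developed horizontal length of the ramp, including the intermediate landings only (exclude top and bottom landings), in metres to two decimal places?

52.53 m

At most 600 each: 2908/600 = 4.85, giving 5 ramp runs. That means 4 intermediate landings.
Horizontal run for 2908 mm of rise at 1:16 is 2908 × 16 = 46528 mm.
4 intermediate landings contribute 4 × 1500 = 6000 mm.
Developed length = 46528 + 6000 = 52528 mm.
= 52.53 m.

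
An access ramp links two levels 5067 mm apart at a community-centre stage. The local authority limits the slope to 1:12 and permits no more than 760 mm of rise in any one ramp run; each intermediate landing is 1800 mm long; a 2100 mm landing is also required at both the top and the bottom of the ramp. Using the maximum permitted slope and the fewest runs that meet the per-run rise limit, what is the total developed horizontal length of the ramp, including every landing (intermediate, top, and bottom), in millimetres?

75804 mm

5067 / 760 = 6.67, so 7 ramp runs are needed. That means 6 intermediate landings.
Ramp run (horizontal) at 1:12: 5067 × 12 = 60804 mm.
6 intermediate landings contribute 6 × 1800 = 10800 mm.
Top and bottom landings: 2 × 2100 = 4200 mm.
Total = 60804 + 10800 + 4200 = 75804 mm.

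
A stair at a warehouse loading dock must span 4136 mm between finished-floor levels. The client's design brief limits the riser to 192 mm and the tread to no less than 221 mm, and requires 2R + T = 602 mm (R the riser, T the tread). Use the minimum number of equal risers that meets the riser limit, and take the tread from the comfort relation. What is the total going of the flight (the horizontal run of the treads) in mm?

4746 mm

4136 / 192 = 21.542 → round up to 22 risers.
R = 4136 ÷ 22 = 188 mm.
From 2R + T = 602: T = 602 − 376 = 226 mm.
22 risers give 21 treads; going = 21 × 226 = 4746 mm.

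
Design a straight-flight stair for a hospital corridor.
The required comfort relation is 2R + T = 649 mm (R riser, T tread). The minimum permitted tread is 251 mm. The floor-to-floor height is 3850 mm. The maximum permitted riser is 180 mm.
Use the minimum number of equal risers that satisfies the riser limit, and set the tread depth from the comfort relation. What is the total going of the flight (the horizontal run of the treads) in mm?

6279 mm

3850 / 180 = 21.39, so 22 risers are needed.
R = 3850 ÷ 22 = 175 mm.
T = 649 − 2·175 = 299 mm, which satisfies the 251 mm minimum.
Going = (22 − 1) × 299 = 6279 mm.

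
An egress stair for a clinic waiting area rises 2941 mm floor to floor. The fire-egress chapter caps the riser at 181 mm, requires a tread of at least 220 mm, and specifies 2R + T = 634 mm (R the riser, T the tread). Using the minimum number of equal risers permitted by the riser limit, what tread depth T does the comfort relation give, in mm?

288 mm

2941 / 181 = 16.249 → round up to 17 risers.
R = 2941 ÷ 17 = 173 mm.
T = 634 − 2·173 = 288 mm, which satisfies the 220 mm minimum.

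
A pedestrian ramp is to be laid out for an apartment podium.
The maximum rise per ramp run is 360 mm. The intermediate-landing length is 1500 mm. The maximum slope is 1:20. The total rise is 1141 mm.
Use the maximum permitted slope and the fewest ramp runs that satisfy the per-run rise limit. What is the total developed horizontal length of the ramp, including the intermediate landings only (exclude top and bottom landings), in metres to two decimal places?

27.32 m

⌈1141/360⌉ = 4 ramp runs. That means 3 intermediate landings.
Ramp run (horizontal) at 1:20: 1141 × 20 = 22820 mm.
3 intermediate landings contribute 3 × 1500 = 4500 mm.
Developed length = 22820 + 4500 = 27320 mm.
= 27.32 m.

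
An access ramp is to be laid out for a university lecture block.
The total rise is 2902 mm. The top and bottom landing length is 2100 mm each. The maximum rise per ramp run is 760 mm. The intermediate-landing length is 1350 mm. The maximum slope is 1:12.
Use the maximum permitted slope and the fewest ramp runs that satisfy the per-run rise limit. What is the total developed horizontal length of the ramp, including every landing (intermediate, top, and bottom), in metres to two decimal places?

2902 / 760 = 3.82, so 4 ramp runs are needed. That means 3 intermediate landings.
Horizontal run for 2902 mm of rise at 1:12 is 2902 × 12 = 34824 mm.
Intermediate landings: 3 × 1350 = 4050 mm.
Top and bottom landings: 2 × 2100 = 4200 mm.
Total = 34824 + 4050 + 4200 = 43074 mm.
= 43.07 m.

43.07 m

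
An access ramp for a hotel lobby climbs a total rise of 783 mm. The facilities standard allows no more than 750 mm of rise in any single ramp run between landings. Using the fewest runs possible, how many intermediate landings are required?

783 / 750 = 1.04, so 2 ramp runs are needed.
2 runs are separated by 1 intermediate landings.

1 intermediate landings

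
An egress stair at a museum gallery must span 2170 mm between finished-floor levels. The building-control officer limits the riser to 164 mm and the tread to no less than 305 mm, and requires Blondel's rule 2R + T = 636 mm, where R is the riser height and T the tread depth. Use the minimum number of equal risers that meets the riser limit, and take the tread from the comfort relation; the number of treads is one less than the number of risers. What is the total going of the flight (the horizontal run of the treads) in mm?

2170 / 164 = 13.232 → round up to 14 risers.
Riser R = 2170 / 14 = 155 mm, within the 164 mm limit.
Tread T = 636 − 2 × 155 = 326 mm (≥ 305 mm).
Going = (14 − 1) × 326 = 4238 mm.

4238 mm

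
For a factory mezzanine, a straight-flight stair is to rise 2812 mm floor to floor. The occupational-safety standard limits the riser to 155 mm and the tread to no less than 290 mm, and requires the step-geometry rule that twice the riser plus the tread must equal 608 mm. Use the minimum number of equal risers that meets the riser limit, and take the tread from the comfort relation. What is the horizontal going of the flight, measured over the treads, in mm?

2812 / 155 = 18.142 → round up to 19 risers.
Riser R = 2812 / 19 = 148 mm, within the 155 mm limit.
Tread T = 608 − 2 × 148 = 312 mm (≥ 290 mm).
19 risers give 18 treads; going = 18 × 312 = 5616 mm.

5616 mm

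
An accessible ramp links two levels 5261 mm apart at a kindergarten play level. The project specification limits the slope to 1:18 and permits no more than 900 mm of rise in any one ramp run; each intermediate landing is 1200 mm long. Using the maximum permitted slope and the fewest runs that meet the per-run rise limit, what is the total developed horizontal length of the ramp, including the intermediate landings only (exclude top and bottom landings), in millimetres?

At most 900 each: 5261/900 = 5.85, giving 6 ramp runs. That means 5 intermediate landings.
Ramp run (horizontal) at 1:18: 5261 × 18 = 94698 mm.
Intermediate landings: 5 × 1200 = 6000 mm.
Total developed length = 94698 + 6000 = 100698 mm.

100698 mm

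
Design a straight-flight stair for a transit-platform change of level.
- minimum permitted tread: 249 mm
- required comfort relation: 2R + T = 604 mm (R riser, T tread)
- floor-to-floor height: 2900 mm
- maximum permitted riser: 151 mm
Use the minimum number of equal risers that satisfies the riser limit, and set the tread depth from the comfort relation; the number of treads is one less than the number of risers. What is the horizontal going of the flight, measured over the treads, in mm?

At most 151 each: 2900/151 = 19.21, giving 20 risers.
Riser R = 2900 / 20 = 145 mm, within the 151 mm limit.
T = 604 − 2·145 = 314 mm, which satisfies the 249 mm minimum.
Treads = 20 − 1 = 19; going = 19 × 314 = 5966 mm.

5966 mm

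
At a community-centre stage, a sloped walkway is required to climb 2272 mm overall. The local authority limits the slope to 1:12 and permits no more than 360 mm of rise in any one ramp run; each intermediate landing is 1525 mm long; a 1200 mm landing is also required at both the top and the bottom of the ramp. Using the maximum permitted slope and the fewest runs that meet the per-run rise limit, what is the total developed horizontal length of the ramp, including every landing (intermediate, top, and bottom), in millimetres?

38814 mm

At most 360 each: 2272/360 = 6.31, giving 7 ramp runs. That means 6 intermediate landings.
Ramp run (horizontal) at 1:12: 2272 × 12 = 27264 mm.
6 intermediate landings contribute 6 × 1525 = 9150 mm.
Top and bottom landings: 2 × 1200 = 2400 mm.
Total = 27264 + 9150 + 2400 = 38814 mm.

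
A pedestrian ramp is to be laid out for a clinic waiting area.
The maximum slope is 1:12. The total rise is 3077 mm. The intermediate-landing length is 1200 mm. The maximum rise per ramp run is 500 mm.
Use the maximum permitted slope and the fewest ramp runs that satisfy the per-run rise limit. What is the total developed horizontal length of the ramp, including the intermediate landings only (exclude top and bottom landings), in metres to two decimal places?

44.12 m

3077 / 500 = 6.15, so 7 ramp runs are needed. That means 6 intermediate landings.
Ramp run (horizontal) at 1:12: 3077 × 12 = 36924 mm.
Intermediate landings: 6 × 1200 = 7200 mm.
Developed length = 36924 + 7200 = 44124 mm.
= 44.12 m.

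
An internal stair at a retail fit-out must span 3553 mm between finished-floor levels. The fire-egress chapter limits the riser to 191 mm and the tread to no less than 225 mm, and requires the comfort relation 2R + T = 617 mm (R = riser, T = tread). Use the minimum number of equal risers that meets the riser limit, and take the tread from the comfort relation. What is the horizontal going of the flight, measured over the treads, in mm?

3553 / 191 = 18.60, so 19 risers are needed.
R = 3553 ÷ 19 = 187 mm.
Tread T = 617 − 2 × 187 = 243 mm (≥ 225 mm).
19 risers give 18 treads; going = 18 × 243 = 4374 mm.

4374 mm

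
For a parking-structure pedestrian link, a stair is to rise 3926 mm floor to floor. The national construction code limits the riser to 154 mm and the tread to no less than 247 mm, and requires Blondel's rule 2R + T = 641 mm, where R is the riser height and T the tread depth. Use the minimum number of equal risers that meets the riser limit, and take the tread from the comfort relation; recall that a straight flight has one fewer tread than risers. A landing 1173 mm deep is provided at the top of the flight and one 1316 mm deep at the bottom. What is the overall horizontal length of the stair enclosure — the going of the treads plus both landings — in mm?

3926 / 154 = 25.49, so 26 risers are needed.
Riser R = 3926 / 26 = 151 mm, within the 154 mm limit.
T = 641 − 2·151 = 339 mm, which satisfies the 247 mm minimum.
Treads = 26 − 1 = 25; going = 25 × 339 = 8475 mm.
Add landings: 8475 + 1173 + 1316 = 10964 mm.

10964 mm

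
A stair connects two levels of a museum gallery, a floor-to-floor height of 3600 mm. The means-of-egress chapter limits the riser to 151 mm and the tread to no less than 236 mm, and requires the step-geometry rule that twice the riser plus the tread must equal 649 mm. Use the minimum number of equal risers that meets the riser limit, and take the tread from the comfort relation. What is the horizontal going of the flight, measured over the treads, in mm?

8027 mm

3600 / 151 = 23.841 → round up to 24 risers.
Each riser is 3600/24 = 150 mm (≤ 151 mm).
T = 649 − 2·150 = 349 mm, which satisfies the 236 mm minimum.
24 risers give 23 treads; going = 23 × 349 = 8027 mm.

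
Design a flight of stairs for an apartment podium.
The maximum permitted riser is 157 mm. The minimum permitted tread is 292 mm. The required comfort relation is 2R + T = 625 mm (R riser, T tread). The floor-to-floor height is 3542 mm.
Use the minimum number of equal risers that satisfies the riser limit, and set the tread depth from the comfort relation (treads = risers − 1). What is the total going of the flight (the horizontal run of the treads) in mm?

At most 157 each: 3542/157 = 22.56, giving 23 risers.
Riser R = 3542 / 23 = 154 mm, within the 157 mm limit.
From 2R + T = 625: T = 625 − 308 = 317 mm.
Treads = 23 − 1 = 22; going = 22 × 317 = 6974 mm.

6974 mm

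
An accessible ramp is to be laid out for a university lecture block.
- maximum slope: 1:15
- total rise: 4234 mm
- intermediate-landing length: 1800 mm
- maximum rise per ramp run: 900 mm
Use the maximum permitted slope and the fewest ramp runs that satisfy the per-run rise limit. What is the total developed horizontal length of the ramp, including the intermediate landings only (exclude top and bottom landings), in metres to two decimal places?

70.71 m

4234 / 900 = 4.704 → round up to 5 ramp runs. That means 4 intermediate landings.
Horizontal run for 4234 mm of rise at 1:15 is 4234 × 15 = 63510 mm.
4 intermediate landings contribute 4 × 1800 = 7200 mm.
Total developed length = 63510 + 7200 = 70710 mm.
= 70.71 m.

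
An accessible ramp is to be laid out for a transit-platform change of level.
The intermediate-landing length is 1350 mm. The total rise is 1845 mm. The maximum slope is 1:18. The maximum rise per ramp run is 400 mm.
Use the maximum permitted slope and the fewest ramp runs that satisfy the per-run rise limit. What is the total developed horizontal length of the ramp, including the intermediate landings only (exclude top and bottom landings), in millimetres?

38610 mm

1845 / 400 = 4.612 → round up to 5 ramp runs. That means 4 intermediate landings.
Horizontal run for 1845 mm of rise at 1:18 is 1845 × 18 = 33210 mm.
Intermediate landings: 4 × 1350 = 5400 mm.
Total developed length = 33210 + 5400 = 38610 mm.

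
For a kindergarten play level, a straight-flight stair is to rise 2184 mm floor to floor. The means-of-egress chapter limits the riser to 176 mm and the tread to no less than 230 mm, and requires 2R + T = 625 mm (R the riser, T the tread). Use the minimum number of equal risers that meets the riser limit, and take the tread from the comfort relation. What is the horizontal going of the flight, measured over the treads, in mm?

2184 / 176 = 12.409 → round up to 13 risers.
R = 2184 ÷ 13 = 168 mm.
T = 625 − 2·168 = 289 mm, which satisfies the 230 mm minimum.
13 risers give 12 treads; going = 12 × 289 = 3468 mm.

3468 mm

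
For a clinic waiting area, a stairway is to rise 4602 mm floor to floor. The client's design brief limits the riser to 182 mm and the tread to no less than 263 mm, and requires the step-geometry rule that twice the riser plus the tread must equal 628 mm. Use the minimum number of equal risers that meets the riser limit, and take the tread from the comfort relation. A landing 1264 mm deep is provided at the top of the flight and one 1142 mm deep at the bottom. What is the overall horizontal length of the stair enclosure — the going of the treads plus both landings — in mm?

9256 mm

4602 / 182 = 25.286 → round up to 26 risers.
R = 4602 ÷ 26 = 177 mm.
T = 628 − 2·177 = 274 mm, which satisfies the 263 mm minimum.
Treads = 26 − 1 = 25; going = 25 × 274 = 6850 mm.
Add landings: 6850 + 1264 + 1142 = 9256 mm.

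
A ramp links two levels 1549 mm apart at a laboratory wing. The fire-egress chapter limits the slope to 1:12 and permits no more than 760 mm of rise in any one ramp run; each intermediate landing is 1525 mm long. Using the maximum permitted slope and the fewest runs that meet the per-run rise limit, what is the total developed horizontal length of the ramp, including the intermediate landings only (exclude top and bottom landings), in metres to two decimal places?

21.64 m

⌈1549/760⌉ = 3 ramp runs. That means 2 intermediate landings.
Horizontal run for 1549 mm of rise at 1:12 is 1549 × 12 = 18588 mm.
Intermediate landings: 2 × 1525 = 3050 mm.
Developed length = 18588 + 3050 = 21638 mm.
= 21.64 m.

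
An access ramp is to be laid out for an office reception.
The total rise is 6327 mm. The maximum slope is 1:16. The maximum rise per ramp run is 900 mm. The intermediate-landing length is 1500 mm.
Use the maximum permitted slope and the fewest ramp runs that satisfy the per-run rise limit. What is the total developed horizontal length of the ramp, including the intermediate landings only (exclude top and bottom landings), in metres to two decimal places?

6327 / 900 = 7.030 → round up to 8 ramp runs. That means 7 intermediate landings.
Ramp run (horizontal) at 1:16: 6327 × 16 = 101232 mm.
Intermediate landings: 7 × 1500 = 10500 mm.
Developed length = 101232 + 10500 = 111732 mm.
= 111.73 m.

111.73 m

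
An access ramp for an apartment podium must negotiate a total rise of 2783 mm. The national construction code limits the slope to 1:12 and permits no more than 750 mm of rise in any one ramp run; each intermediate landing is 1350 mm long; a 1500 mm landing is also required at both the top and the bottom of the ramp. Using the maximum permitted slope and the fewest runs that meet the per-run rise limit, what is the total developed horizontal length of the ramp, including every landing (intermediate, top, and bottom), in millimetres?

2783 / 750 = 3.711 → round up to 4 ramp runs. That means 3 intermediate landings.
Horizontal run for 2783 mm of rise at 1:12 is 2783 × 12 = 33396 mm.
Intermediate landings: 3 × 1350 = 4050 mm.
Top and bottom landings: 2 × 1500 = 3000 mm.
Total = 33396 + 4050 + 3000 = 40446 mm.

40446 mm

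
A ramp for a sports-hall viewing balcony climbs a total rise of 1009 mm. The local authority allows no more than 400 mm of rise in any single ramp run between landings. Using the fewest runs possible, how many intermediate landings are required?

1009 / 400 = 2.52, so 3 ramp runs are needed.
3 runs are separated by 2 intermediate landings.

2 intermediate landings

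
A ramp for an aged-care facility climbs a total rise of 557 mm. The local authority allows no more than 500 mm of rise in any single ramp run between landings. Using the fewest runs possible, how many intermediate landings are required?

1 intermediate landings

At most 500 each: 557/500 = 1.11, giving 2 ramp runs.
2 runs are separated by 1 intermediate landings.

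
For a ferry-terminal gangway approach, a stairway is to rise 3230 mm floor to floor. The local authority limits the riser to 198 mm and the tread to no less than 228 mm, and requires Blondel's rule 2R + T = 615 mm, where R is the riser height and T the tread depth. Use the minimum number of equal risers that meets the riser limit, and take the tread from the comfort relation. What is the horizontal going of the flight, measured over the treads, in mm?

3230 / 198 = 16.313 → round up to 17 risers.
R = 3230 ÷ 17 = 190 mm.
Tread T = 615 − 2 × 190 = 235 mm (≥ 228 mm).
17 risers give 16 treads; going = 16 × 235 = 3760 mm.

3760 mm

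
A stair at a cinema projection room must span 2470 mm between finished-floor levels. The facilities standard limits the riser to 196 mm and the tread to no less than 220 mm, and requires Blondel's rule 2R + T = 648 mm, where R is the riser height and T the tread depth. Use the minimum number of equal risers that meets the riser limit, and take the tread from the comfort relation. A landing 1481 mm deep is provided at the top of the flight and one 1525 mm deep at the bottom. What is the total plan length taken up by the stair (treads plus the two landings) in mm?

6222 mm

⌈2470/196⌉ = 13 risers.
R = 2470 ÷ 13 = 190 mm.
From 2R + T = 648: T = 648 − 380 = 268 mm.
Treads = 13 − 1 = 12; going = 12 × 268 = 3216 mm.
Add landings: 3216 + 1481 + 1525 = 6222 mm.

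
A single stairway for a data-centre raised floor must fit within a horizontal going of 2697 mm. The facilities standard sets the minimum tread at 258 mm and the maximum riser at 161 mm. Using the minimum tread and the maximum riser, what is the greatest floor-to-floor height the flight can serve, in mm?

2697 / 258 = 10.45, so 10 treads fit.
Risers = treads + 1 = 11.
Maximum height = 11 × 161 = 1771 mm.

1771 mm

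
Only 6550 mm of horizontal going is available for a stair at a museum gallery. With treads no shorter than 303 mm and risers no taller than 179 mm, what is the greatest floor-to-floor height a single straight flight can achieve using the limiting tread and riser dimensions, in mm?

3938 mm

6550 / 303 = 21.62, so 21 treads fit.
Risers = treads + 1 = 22.
Maximum height = 22 × 179 = 3938 mm.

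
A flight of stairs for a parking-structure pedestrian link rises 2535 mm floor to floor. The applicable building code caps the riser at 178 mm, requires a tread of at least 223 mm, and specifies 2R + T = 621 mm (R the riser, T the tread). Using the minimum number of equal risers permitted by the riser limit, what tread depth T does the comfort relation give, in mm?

2535 / 178 = 14.242 → round up to 15 risers.
Each riser is 2535/15 = 169 mm (≤ 178 mm).
Tread T = 621 − 2 × 169 = 283 mm (≥ 223 mm).

283 mm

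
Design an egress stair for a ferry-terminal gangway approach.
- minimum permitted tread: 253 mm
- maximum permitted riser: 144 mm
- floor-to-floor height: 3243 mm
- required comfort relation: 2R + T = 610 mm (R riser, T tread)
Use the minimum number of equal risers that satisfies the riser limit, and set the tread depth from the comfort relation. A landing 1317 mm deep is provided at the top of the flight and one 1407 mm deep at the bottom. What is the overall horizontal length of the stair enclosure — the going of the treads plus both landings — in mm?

9940 mm

⌈3243/144⌉ = 23 risers.
Each riser is 3243/23 = 141 mm (≤ 144 mm).
From 2R + T = 610: T = 610 − 282 = 328 mm.
23 risers give 22 treads; going = 22 × 328 = 7216 mm.
Add landings: 7216 + 1317 + 1407 = 9940 mm.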